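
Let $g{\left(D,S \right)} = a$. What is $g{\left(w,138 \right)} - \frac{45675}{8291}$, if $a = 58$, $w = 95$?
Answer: $\frac{435203}{8291} \approx 52.491$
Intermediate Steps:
$g{\left(D,S \right)} = 58$
$g{\left(w,138 \right)} - \frac{45675}{8291} = 58 - \frac{45675}{8291} = \frac{435203}{8291}$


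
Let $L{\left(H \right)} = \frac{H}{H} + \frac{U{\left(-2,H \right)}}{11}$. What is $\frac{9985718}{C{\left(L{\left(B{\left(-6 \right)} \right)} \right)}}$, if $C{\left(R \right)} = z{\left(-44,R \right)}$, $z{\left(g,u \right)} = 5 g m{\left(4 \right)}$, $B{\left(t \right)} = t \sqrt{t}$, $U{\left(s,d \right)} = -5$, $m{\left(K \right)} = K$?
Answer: $- \frac{4992859}{440} \approx -11347.0$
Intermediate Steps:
$B{\left(t \right)} = t^{\frac{3}{2}}$
$L{\left(H \right)} = \frac{6}{11}$ ($L{\left(H \right)} = \frac{H}{H} - \frac{5}{11} = 1 - \frac{5}{11} = \frac{6}{11}$)
$z{\left(g,u \right)} = 20 g$ ($z{\left(g,u \right)} = 5 g 4 = 20 g$)
$C{\left(R \right)} = -880$ ($C{\left(R \right)} = 20 \left(-44\right) = -880$)
$\frac{9985718}{C{\left(L{\left(B{\left(-6 \right)} \right)} \right)}} = \frac{9985718}{-880} = 9985718 \left(- \frac{1}{880}\right) = - \frac{4992859}{440}$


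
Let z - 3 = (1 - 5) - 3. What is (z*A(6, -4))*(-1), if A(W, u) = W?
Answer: 24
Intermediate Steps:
z = -4 (z = 3 + ((1 - 5) - 3) = 3 + (-4 - 3) = 3 - 7 = -4)
(z*A(6, -4))*(-1) = -4*6*(-1) = -24*(-1) = 24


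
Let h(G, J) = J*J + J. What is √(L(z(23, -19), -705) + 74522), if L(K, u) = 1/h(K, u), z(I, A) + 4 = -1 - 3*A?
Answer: √286832316362955/62040 ≈ 272.99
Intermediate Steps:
h(G, J) = J + J² (h(G, J) = J² + J = J + J²)
z(I, A) = -5 - 3*A (z(I, A) = -4 + (-1 - 3*A) = -5 - 3*A)
L(K, u) = 1/(u*(1 + u))
√(L(z(23, -19), -705) + 74522) = √(1/((-705)*(1 - 705)) + 74522) = √(-1/705/(-704) + 74522) = √(-1/705*(-1/704) + 74522) = √(1/496320 + 74522) = √(36986759041/496320) = √286832316362955/62040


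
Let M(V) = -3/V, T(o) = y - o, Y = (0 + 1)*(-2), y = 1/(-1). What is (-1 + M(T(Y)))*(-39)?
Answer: 156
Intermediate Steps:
y = -1 (y = 1*(-1) = -1)
Y = -2 (Y = 1*(-2) = -2)
T(o) = -1 - o
(-1 + M(T(Y)))*(-39) = (-1 - 3/(-1 - 1*(-2)))*(-39) = (-1 - 3/(-1 + 2))*(-39) = (-1 - 3/1)*(-39) = (-1 - 3*1)*(-39) = (-1 - 3)*(-39) = -4*(-39) = 156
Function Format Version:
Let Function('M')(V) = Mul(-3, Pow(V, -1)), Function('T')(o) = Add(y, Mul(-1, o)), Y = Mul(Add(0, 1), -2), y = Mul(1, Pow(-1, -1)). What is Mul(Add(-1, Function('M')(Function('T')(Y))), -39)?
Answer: 156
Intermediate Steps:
y = -1 (y = Mul(1, -1) = -1)
Y = -2 (Y = Mul(1, -2) = -2)
Function('T')(o) = Add(-1, Mul(-1, o))
Mul(Add(-1, Function('M')(Function('T')(Y))), -39) = Mul(Add(-1, Mul(-3, Pow(Add(-1, Mul(-1, -2)), -1))), -39) = Mul(Add(-1, Mul(-3, Pow(Add(-1, 2), -1))), -39) = Mul(Add(-1, Mul(-3, Pow(1, -1))), -39) = Mul(Add(-1, Mul(-3, 1)), -39) = Mul(Add(-1, -3), -39) = Mul(-4, -39) = 156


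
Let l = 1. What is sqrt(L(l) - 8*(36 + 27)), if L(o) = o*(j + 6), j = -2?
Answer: 10*I*sqrt(5) ≈ 22.361*I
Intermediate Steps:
L(o) = 4*o (L(o) = o*(-2 + 6) = o*4 = 4*o)
sqrt(L(l) - 8*(36 + 27)) = sqrt(4*1 - 8*(36 + 27)) = sqrt(4 - 8*63) = sqrt(4 - 504) = sqrt(-500) = 10*I*sqrt(5)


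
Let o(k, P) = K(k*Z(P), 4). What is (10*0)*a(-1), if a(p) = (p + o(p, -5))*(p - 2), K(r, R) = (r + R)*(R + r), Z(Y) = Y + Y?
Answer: 0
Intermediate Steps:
Z(Y) = 2*Y
K(r, R) = (R + r)² (K(r, R) = (R + r)*(R + r) = (R + r)²)
o(k, P) = (4 + 2*P*k)² (o(k, P) = (4 + k*(2*P))² = (4 + 2*P*k)²)
a(p) = (-2 + p)*(p + 4*(2 - 5*p)²) (a(p) = (p + 4*(2 - 5*p)²)*(p - 2) = (p + 4*(2 - 5*p)²)*(-2 + p) = (-2 + p)*(p + 4*(2 - 5*p)²))
(10*0)*a(-1) = (10*0)*(-32 - 279*(-1)² + 100*(-1)³ + 174*(-1)) = 0*(-32 - 279*1 + 100*(-1) - 174) = 0*(-32 - 279 - 100 - 174) = 0*(-585) = 0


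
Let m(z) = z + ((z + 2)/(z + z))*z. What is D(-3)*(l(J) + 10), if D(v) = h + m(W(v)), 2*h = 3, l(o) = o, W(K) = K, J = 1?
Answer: -22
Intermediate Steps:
h = 3/2 (h = (½)*3 = 3/2 ≈ 1.5000)
m(z) = 1 + 3*z/2 (m(z) = z + ((2 + z)/((2*z)))*z = z + ((2 + z)*(1/(2*z)))*z = z + ((2 + z)/(2*z))*z = z + (1 + z/2) = 1 + 3*z/2)
D(v) = 5/2 + 3*v/2 (D(v) = 3/2 + (1 + 3*v/2) = 5/2 + 3*v/2)
D(-3)*(l(J) + 10) = (5/2 + (3/2)*(-3))*(1 + 10) = (5/2 - 9/2)*11 = -2*11 = -22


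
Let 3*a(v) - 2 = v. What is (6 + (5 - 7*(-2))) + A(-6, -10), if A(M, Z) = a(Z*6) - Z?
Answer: 47/3 ≈ 15.667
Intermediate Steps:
a(v) = ⅔ + v/3
A(M, Z) = ⅔ + Z (A(M, Z) = (⅔ + (Z*6)/3) - Z = (⅔ + (6*Z)/3) - Z = (⅔ + 2*Z) - Z = ⅔ + Z)
(6 + (5 - 7*(-2))) + A(-6, -10) = (6 + (5 - 7*(-2))) + (⅔ - 10) = (6 + (5 + 14)) - 28/3 = (6 + 19) - 28/3 = 25 - 28/3 = 47/3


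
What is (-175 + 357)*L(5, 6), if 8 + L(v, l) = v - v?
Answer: -1456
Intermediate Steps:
L(v, l) = -8 (L(v, l) = -8 + (v - v) = -8 + 0 = -8)
(-175 + 357)*L(5, 6) = (-175 + 357)*(-8) = 182*(-8) = -1456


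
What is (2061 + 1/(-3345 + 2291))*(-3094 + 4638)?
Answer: 1677010196/527 ≈ 3.1822e+6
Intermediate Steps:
(2061 + 1/(-3345 + 2291))*(-3094 + 4638) = (2061 + 1/(-1054))*1544 = (2061 - 1/1054)*1544 = (2172293/1054)*1544 = 1677010196/527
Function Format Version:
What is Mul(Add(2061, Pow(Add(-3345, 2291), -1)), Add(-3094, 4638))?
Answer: Rational(1677010196, 527) ≈ 3.1822e+6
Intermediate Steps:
Mul(Add(2061, Pow(Add(-3345, 2291), -1)), Add(-3094, 4638)) = Mul(Add(2061, Pow(-1054, -1)), 1544) = Mul(Add(2061, Rational(-1, 1054)), 1544) = Mul(Rational(2172293, 1054), 1544) = Rational(1677010196, 527)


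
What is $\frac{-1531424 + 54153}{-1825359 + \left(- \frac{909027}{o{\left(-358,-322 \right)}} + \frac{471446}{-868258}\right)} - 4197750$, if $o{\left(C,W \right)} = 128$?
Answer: $- \frac{427444831159291330498}{101827148650835} \approx -4.1978 \cdot 10^{6}$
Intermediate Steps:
$\frac{-1531424 + 54153}{-1825359 + \left(- \frac{909027}{o{\left(-358,-322 \right)}} + \frac{471446}{-868258}\right)} - 4197750 = \frac{-1531424 + 54153}{-1825359 + \left(- \frac{909027}{128} + \frac{471446}{-868258}\right)} - 4197750 = - \frac{1477271}{-1825359 + \left(\left(-909027\right) \frac{1}{128} + 471446 \left(- \frac{1}{868258}\right)\right)} - 4197750 = - \frac{1477271}{-1825359 - \frac{394665155027}{55568512}} - 4197750 = - \frac{1477271}{- \frac{101827148650835}{55568512}} - 4197750 = \left(-1477271\right) \left(- \frac{55568512}{101827148650835}\right) - 4197750 = \frac{82089751290752}{101827148650835} - 4197750 = - \frac{427444831159291330498}{101827148650835}$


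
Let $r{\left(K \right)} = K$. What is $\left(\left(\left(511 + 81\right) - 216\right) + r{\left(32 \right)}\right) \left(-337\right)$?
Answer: $-137496$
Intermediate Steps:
$\left(\left(\left(511 + 81\right) - 216\right) + r{\left(32 \right)}\right) \left(-337\right) = \left(\left(\left(511 + 81\right) - 216\right) + 32\right) \left(-337\right) = \left(\left(592 - 216\right) + 32\right) \left(-337\right) = \left(376 + 32\right) \left(-337\right) = 408 \left(-337\right) = -137496$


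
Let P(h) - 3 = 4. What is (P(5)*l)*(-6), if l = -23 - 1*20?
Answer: 1806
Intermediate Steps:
P(h) = 7 (P(h) = 3 + 4 = 7)
l = -43 (l = -23 - 20 = -43)
(P(5)*l)*(-6) = (7*(-43))*(-6) = -301*(-6) = 1806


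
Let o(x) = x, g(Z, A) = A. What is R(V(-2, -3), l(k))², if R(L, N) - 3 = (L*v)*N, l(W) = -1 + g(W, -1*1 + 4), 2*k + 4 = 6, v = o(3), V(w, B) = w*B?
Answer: 1521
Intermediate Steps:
V(w, B) = B*w
v = 3
k = 1 (k = -2 + (½)*6 = -2 + 3 = 1)
l(W) = 2 (l(W) = -1 + (-1*1 + 4) = -1 + (-1 + 4) = -1 + 3 = 2)
R(L, N) = 3 + 3*L*N (R(L, N) = 3 + (L*3)*N = 3 + (3*L)*N = 3 + 3*L*N)
R(V(-2, -3), l(k))² = (3 + 3*(-3*(-2))*2)² = (3 + 3*6*2)² = (3 + 36)² = 39² = 1521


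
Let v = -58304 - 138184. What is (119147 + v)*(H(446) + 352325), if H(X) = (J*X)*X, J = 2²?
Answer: -88786617249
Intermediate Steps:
J = 4
v = -196488
H(X) = 4*X² (H(X) = (4*X)*X = 4*X²)
(119147 + v)*(H(446) + 352325) = (119147 - 196488)*(4*446² + 352325) = -77341*(4*198916 + 352325) = -77341*(795664 + 352325) = -77341*1147989 = -88786617249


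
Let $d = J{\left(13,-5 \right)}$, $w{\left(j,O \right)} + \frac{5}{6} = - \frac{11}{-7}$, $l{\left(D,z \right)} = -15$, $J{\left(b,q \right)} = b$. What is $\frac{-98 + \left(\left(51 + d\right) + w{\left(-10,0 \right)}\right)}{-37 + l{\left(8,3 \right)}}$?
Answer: $\frac{1397}{2184} \approx 0.63965$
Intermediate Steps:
$w{\left(j,O \right)} = \frac{31}{42}$ ($w{\left(j,O \right)} = - \frac{5}{6} - \frac{11}{-7} = - \frac{5}{6} - - \frac{11}{7} = - \frac{5}{6} + \frac{11}{7} = \frac{31}{42}$)
$d = 13$
$\frac{-98 + \left(\left(51 + d\right) + w{\left(-10,0 \right)}\right)}{-37 + l{\left(8,3 \right)}} = \frac{-98 + \left(\left(51 + 13\right) + \frac{31}{42}\right)}{-37 - 15} = \frac{-98 + \left(64 + \frac{31}{42}\right)}{-52} = \left(-98 + \frac{2719}{42}\right) \left(- \frac{1}{52}\right) = \left(- \frac{1397}{42}\right) \left(- \frac{1}{52}\right) = \frac{1397}{2184}$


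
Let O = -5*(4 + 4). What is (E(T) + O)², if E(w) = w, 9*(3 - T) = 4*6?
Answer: 14161/9 ≈ 1573.4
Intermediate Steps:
T = ⅓ (T = 3 - 4*6/9 = 3 - ⅑*24 = 3 - 8/3 = ⅓ ≈ 0.33333)
O = -40 (O = -5*8 = -40)
(E(T) + O)² = (⅓ - 40)² = (-119/3)² = 14161/9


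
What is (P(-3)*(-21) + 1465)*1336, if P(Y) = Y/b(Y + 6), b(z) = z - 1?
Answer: 1999324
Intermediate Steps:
b(z) = -1 + z
P(Y) = Y/(5 + Y) (P(Y) = Y/(-1 + (Y + 6)) = Y/(-1 + (6 + Y)) = Y/(5 + Y))
(P(-3)*(-21) + 1465)*1336 = (-3/(5 - 3)*(-21) + 1465)*1336 = (-3/2*(-21) + 1465)*1336 = (63/2 + 1465)*1336 = (2993/2)*1336 = 1999324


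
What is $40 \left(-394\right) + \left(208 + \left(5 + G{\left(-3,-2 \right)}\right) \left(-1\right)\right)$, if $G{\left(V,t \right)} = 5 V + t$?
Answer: $-15540$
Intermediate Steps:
$G{\left(V,t \right)} = t + 5 V$
$40 \left(-394\right) + \left(208 + \left(5 + G{\left(-3,-2 \right)}\right) \left(-1\right)\right) = 40 \left(-394\right) + \left(208 + \left(5 + \left(-2 + 5 \left(-3\right)\right)\right) \left(-1\right)\right) = -15760 + \left(208 + \left(5 - 17\right) \left(-1\right)\right) = -15760 + \left(208 - -12\right) = -15760 + \left(208 + 12\right) = -15760 + 220 = -15540$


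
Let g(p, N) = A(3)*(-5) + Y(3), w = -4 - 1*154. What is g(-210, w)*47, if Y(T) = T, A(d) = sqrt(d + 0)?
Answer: 141 - 235*sqrt(3) ≈ -266.03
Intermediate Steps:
A(d) = sqrt(d)
w = -158 (w = -4 - 154 = -158)
g(p, N) = 3 - 5*sqrt(3) (g(p, N) = sqrt(3)*(-5) + 3 = -5*sqrt(3) + 3 = 3 - 5*sqrt(3))
g(-210, w)*47 = (3 - 5*sqrt(3))*47 = 141 - 235*sqrt(3)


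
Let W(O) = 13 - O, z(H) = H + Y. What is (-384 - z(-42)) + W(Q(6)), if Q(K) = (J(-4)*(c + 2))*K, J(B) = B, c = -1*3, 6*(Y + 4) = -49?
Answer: -2045/6 ≈ -340.83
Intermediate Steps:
Y = -73/6 (Y = -4 + (⅙)*(-49) = -4 - 49/6 = -73/6 ≈ -12.167)
c = -3
Q(K) = 4*K (Q(K) = (-4*(-3 + 2))*K = (-4*(-1))*K = 4*K)
z(H) = -73/6 + H (z(H) = H - 73/6 = -73/6 + H)
(-384 - z(-42)) + W(Q(6)) = (-384 - (-73/6 - 42)) + (13 - 4*6) = (-384 - 1*(-325/6)) + (13 - 1*24) = (-384 + 325/6) + (13 - 24) = -1979/6 - 11 = -2045/6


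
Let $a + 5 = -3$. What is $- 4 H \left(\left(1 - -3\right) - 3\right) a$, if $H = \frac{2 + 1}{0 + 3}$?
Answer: $32$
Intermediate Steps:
$a = -8$ ($a = -5 - 3 = -8$)
$H = 1$ ($H = \frac{3}{3} = 3 \cdot \frac{1}{3} = 1$)
$- 4 H \left(\left(1 - -3\right) - 3\right) a = \left(-4\right) 1 \left(\left(1 - -3\right) - 3\right) \left(-8\right) = - 4 \left(\left(1 + 3\right) - 3\right) \left(-8\right) = - 4 \left(4 - 3\right) \left(-8\right) = - 4 \cdot 1 \left(-8\right) = \left(-4\right) \left(-8\right) = 32$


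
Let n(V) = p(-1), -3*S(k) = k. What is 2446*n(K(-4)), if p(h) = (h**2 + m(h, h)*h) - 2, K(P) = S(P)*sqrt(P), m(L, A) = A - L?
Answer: -2446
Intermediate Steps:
S(k) = -k/3
K(P) = -P**(3/2)/3 (K(P) = (-P/3)*sqrt(P) = -P**(3/2)/3)
p(h) = -2 + h**2 (p(h) = (h**2 + (h - h)*h) - 2 = (h**2 + 0*h) - 2 = (h**2 + 0) - 2 = h**2 - 2 = -2 + h**2)
n(V) = -1 (n(V) = -2 + (-1)**2 = -2 + 1 = -1)
2446*n(K(-4)) = 2446*(-1) = -2446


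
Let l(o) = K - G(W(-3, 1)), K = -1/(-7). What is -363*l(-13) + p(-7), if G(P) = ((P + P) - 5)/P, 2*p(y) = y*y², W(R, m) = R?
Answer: 15507/14 ≈ 1107.6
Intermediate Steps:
K = ⅐ (K = -1*(-⅐) = ⅐ ≈ 0.14286)
p(y) = y³/2 (p(y) = (y*y²)/2 = y³/2)
G(P) = (-5 + 2*P)/P (G(P) = (2*P - 5)/P = (-5 + 2*P)/P)
l(o) = -74/21 (l(o) = ⅐ - (2 - 5/(-3)) = ⅐ - (2 - 5*(-⅓)) = ⅐ - (2 + 5/3) = ⅐ - 1*11/3 = ⅐ - 11/3 = -74/21)
-363*l(-13) + p(-7) = -363*(-74/21) + (½)*(-7)³ = 8954/7 + (½)*(-343) = 8954/7 - 343/2 = 15507/14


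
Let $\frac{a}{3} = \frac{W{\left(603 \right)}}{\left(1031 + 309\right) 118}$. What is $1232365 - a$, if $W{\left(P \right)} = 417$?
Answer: $\frac{194861552549}{158120} \approx 1.2324 \cdot 10^{6}$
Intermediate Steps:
$a = \frac{1251}{158120}$ ($a = 3 \frac{417}{\left(1031 + 309\right) 118} = 3 \frac{417}{1340 \cdot 118} = 3 \cdot \frac{417}{158120} = \frac{1251}{158120} \approx 0.0079117$)
$1232365 - a = 1232365 - \frac{1251}{158120} = \frac{194861552549}{158120}$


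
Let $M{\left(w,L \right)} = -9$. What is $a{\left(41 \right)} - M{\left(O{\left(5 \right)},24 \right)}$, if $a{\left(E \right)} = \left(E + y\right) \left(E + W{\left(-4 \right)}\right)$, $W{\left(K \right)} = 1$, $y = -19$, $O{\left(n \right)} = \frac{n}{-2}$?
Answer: $933$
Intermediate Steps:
$O{\left(n \right)} = - \frac{n}{2}$ ($O{\left(n \right)} = n \left(- \frac{1}{2}\right) = - \frac{n}{2}$)
$a{\left(E \right)} = \left(1 + E\right) \left(-19 + E\right)$ ($a{\left(E \right)} = \left(E - 19\right) \left(E + 1\right) = \left(-19 + E\right) \left(1 + E\right) = \left(1 + E\right) \left(-19 + E\right)$)
$a{\left(41 \right)} - M{\left(O{\left(5 \right)},24 \right)} = \left(-19 + 41^{2} - 738\right) - -9 = \left(-19 + 1681 - 738\right) + 9 = 924 + 9 = 933$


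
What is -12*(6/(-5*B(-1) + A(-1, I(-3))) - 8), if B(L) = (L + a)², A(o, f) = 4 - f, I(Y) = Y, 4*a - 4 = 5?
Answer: 2400/13 ≈ 184.62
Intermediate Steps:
a = 9/4 (a = 1 + (¼)*5 = 1 + 5/4 = 9/4 ≈ 2.2500)
B(L) = (9/4 + L)² (B(L) = (L + 9/4)² = (9/4 + L)²)
-12*(6/(-5*B(-1) + A(-1, I(-3))) - 8) = -12*(6/(-5*(9 + 4*(-1))²/16 + (4 - 1*(-3))) - 8) = -12*(6/(-5*(9 - 4)²/16 + (4 + 3)) - 8) = -12*(6/(-5*5²/16 + 7) - 8) = -12*(6/(-5*25/16 + 7) - 8) = -12*(6/(-125/16 + 7) - 8) = -12*(6/(-13/16) - 8) = -12*(6*(-16/13) - 8) = -12*(-96/13 - 8) = -12*(-200/13) = 2400/13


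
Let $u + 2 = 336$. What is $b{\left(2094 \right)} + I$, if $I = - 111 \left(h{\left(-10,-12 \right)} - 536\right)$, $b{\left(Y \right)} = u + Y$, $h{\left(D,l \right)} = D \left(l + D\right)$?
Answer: $37504$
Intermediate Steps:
$u = 334$ ($u = -2 + 336 = 334$)
$h{\left(D,l \right)} = D \left(D + l\right)$
$b{\left(Y \right)} = 334 + Y$
$I = 35076$ ($I = - 111 \left(- 10 \left(-10 - 12\right) - 536\right) = - 111 \left(\left(-10\right) \left(-22\right) - 536\right) = - 111 \left(220 - 536\right) = \left(-111\right) \left(-316\right) = 35076$)
$b{\left(2094 \right)} + I = \left(334 + 2094\right) + 35076 = 2428 + 35076 = 37504$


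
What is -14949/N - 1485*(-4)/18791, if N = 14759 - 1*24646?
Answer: 339635439/185786617 ≈ 1.8281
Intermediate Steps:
N = -9887 (N = 14759 - 24646 = -9887)
-14949/N - 1485*(-4)/18791 = -14949/(-9887) - 1485*(-4)/18791 = -14949*(-1/9887) + 5940*(1/18791) = 14949/9887 + 5940/18791 = 339635439/185786617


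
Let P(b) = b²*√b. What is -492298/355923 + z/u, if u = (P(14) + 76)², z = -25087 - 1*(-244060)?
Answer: -6061903325597887/6297058104468912 - 203863863*√14/8846096072 ≈ -1.0489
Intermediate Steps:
P(b) = b^(5/2)
z = 218973 (z = -25087 + 244060 = 218973)
u = (76 + 196*√14)² (u = (14^(5/2) + 76)² = (196*√14 + 76)² = (76 + 196*√14)² ≈ 6.5507e+5)
-492298/355923 + z/u = -492298/355923 + 218973/(543600 + 29792*√14)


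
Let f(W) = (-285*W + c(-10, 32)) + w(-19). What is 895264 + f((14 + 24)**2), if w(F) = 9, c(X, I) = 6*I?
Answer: 483925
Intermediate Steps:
f(W) = 201 - 285*W (f(W) = (-285*W + 6*32) + 9 = (-285*W + 192) + 9 = (192 - 285*W) + 9 = 201 - 285*W)
895264 + f((14 + 24)**2) = 895264 + (201 - 285*(14 + 24)**2) = 895264 + (201 - 285*38**2) = 895264 + (201 - 285*1444) = 895264 + (201 - 411540) = 895264 - 411339 = 483925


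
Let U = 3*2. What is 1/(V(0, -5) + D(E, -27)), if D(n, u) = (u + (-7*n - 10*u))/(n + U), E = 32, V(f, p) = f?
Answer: 2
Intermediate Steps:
U = 6
D(n, u) = (-9*u - 7*n)/(6 + n) (D(n, u) = (u + (-7*n - 10*u))/(n + 6) = (u + (-10*u - 7*n))/(6 + n) = (-9*u - 7*n)/(6 + n))
1/(V(0, -5) + D(E, -27)) = 1/(0 + (-9*(-27) - 7*32)/(6 + 32)) = 1/(0 + (243 - 224)/38) = 1/(0 + (1/38)*19) = 1/(0 + 1/2) = 1/(1/2) = 2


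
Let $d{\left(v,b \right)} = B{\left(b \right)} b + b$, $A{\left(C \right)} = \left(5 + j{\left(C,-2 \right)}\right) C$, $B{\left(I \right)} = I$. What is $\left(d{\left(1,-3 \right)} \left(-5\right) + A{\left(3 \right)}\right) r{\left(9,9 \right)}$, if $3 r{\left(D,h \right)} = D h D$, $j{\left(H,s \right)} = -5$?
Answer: $-7290$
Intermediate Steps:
$r{\left(D,h \right)} = \frac{h D^{2}}{3}$ ($r{\left(D,h \right)} = \frac{D h D}{3} = \frac{h D^{2}}{3}$)
$A{\left(C \right)} = 0$ ($A{\left(C \right)} = \left(5 - 5\right) C = 0 C = 0$)
$d{\left(v,b \right)} = b + b^{2}$ ($d{\left(v,b \right)} = b b + b = b^{2} + b = b + b^{2}$)
$\left(d{\left(1,-3 \right)} \left(-5\right) + A{\left(3 \right)}\right) r{\left(9,9 \right)} = \left(- 3 \left(1 - 3\right) \left(-5\right) + 0\right) \frac{1}{3} \cdot 9 \cdot 9^{2} = \left(\left(-3\right) \left(-2\right) \left(-5\right) + 0\right) \frac{1}{3} \cdot 9 \cdot 81 = \left(6 \left(-5\right) + 0\right) 243 = \left(-30 + 0\right) 243 = \left(-30\right) 243 = -7290$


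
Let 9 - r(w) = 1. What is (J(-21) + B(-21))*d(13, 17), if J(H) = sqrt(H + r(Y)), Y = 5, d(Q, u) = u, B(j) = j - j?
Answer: 17*I*sqrt(13) ≈ 61.294*I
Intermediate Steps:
B(j) = 0
r(w) = 8 (r(w) = 9 - 1*1 = 9 - 1 = 8)
J(H) = sqrt(8 + H) (J(H) = sqrt(H + 8) = sqrt(8 + H))
(J(-21) + B(-21))*d(13, 17) = (sqrt(8 - 21) + 0)*17 = (sqrt(-13) + 0)*17 = (I*sqrt(13) + 0)*17 = (I*sqrt(13))*17 = 17*I*sqrt(13)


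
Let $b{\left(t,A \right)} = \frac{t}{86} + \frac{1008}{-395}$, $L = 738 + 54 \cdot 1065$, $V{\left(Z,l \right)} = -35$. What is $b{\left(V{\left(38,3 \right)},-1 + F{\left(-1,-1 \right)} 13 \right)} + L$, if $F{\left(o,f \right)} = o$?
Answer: $\frac{1978584047}{33970} \approx 58245.0$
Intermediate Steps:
$L = 58248$ ($L = 738 + 57510 = 58248$)
$b{\left(t,A \right)} = - \frac{1008}{395} + \frac{t}{86}$ ($b{\left(t,A \right)} = t \frac{1}{86} + 1008 \left(- \frac{1}{395}\right) = \frac{t}{86} - \frac{1008}{395} = - \frac{1008}{395} + \frac{t}{86}$)
$b{\left(V{\left(38,3 \right)},-1 + F{\left(-1,-1 \right)} 13 \right)} + L = \left(- \frac{1008}{395} + \frac{1}{86} \left(-35\right)\right) + 58248 = \left(- \frac{1008}{395} - \frac{35}{86}\right) + 58248 = - \frac{100513}{33970} + 58248 = \frac{1978584047}{33970}$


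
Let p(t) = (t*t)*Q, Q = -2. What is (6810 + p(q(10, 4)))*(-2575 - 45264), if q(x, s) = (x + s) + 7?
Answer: -283589592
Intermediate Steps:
q(x, s) = 7 + s + x (q(x, s) = (s + x) + 7 = 7 + s + x)
p(t) = -2*t**2 (p(t) = (t*t)*(-2) = t**2*(-2) = -2*t**2)
(6810 + p(q(10, 4)))*(-2575 - 45264) = (6810 - 2*(7 + 4 + 10)**2)*(-2575 - 45264) = (6810 - 2*21**2)*(-47839) = (6810 - 2*441)*(-47839) = (6810 - 882)*(-47839) = 5928*(-47839) = -283589592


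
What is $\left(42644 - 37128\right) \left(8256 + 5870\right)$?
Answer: $77919016$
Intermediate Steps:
$\left(42644 - 37128\right) \left(8256 + 5870\right) = \left(42644 - 37128\right) 14126 = 5516 \cdot 14126 = 77919016$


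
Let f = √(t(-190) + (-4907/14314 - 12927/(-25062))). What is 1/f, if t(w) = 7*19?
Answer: √29754122239208134/1990589212 ≈ 0.086655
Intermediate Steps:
t(w) = 133
f = 2*√29754122239208134/29894789 (f = √(133 + (-4907/14314 - 12927/(-25062))) = √(133 + (-4907*1/14314 - 12927*(-1/25062))) = √(133 + (-4907/14314 + 4309/8354)) = √(133 + 5171487/29894789) = √(3981178424/29894789) = 2*√29754122239208134/29894789 ≈ 11.540)
1/f = 1/(2*√29754122239208134/29894789) = √29754122239208134/1990589212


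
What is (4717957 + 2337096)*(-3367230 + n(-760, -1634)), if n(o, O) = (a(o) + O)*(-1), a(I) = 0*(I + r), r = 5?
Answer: -23744458156588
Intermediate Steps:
a(I) = 0 (a(I) = 0*(I + 5) = 0*(5 + I) = 0)
n(o, O) = -O (n(o, O) = (0 + O)*(-1) = O*(-1) = -O)
(4717957 + 2337096)*(-3367230 + n(-760, -1634)) = (4717957 + 2337096)*(-3367230 - 1*(-1634)) = 7055053*(-3367230 + 1634) = 7055053*(-3365596) = -23744458156588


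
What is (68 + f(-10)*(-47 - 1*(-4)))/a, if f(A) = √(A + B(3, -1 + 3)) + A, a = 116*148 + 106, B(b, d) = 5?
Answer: 83/2879 - 43*I*√5/17274 ≈ 0.028829 - 0.0055662*I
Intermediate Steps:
a = 17274 (a = 17168 + 106 = 17274)
f(A) = A + √(5 + A) (f(A) = √(A + 5) + A = √(5 + A) + A = A + √(5 + A))
(68 + f(-10)*(-47 - 1*(-4)))/a = (68 + (-10 + √(5 - 10))*(-47 - 1*(-4)))/17274 = (68 + (-10 + √(-5))*(-47 + 4))*(1/17274) = (68 + (-10 + I*√5)*(-43))*(1/17274) = (68 + (430 - 43*I*√5))*(1/17274) = (498 - 43*I*√5)*(1/17274) = 83/2879 - 43*I*√5/17274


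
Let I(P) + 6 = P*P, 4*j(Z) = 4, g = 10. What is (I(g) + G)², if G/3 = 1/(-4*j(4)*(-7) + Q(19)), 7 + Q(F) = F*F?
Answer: 1289599921/145924 ≈ 8837.5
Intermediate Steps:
j(Z) = 1 (j(Z) = (¼)*4 = 1)
I(P) = -6 + P² (I(P) = -6 + P*P = -6 + P²)
Q(F) = -7 + F² (Q(F) = -7 + F*F = -7 + F²)
G = 3/382 (G = 3/(-4*1*(-7) + (-7 + 19²)) = 3/(-4*(-7) + (-7 + 361)) = 3/(28 + 354) = 3/382 ≈ 0.0078534)
(I(g) + G)² = ((-6 + 10²) + 3/382)² = ((-6 + 100) + 3/382)² = (94 + 3/382)² = (35911/382)² = 1289599921/145924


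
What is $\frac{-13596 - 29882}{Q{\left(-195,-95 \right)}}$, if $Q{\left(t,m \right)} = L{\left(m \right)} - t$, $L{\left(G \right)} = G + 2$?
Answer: $- \frac{21739}{51} \approx -426.25$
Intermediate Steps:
$L{\left(G \right)} = 2 + G$
$Q{\left(t,m \right)} = 2 + m - t$ ($Q{\left(t,m \right)} = \left(2 + m\right) - t = 2 + m - t$)
$\frac{-13596 - 29882}{Q{\left(-195,-95 \right)}} = \frac{-13596 - 29882}{2 - 95 - -195} = - \frac{43478}{2 - 95 + 195} = - \frac{43478}{102} = \left(-43478\right) \frac{1}{102} = - \frac{21739}{51}$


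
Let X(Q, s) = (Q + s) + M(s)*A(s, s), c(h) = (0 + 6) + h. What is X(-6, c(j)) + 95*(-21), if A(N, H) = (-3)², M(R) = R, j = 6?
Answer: -1881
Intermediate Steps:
c(h) = 6 + h
A(N, H) = 9
X(Q, s) = Q + 10*s (X(Q, s) = (Q + s) + s*9 = (Q + s) + 9*s = Q + 10*s)
X(-6, c(j)) + 95*(-21) = (-6 + 10*(6 + 6)) + 95*(-21) = (-6 + 10*12) - 1995 = (-6 + 120) - 1995 = 114 - 1995 = -1881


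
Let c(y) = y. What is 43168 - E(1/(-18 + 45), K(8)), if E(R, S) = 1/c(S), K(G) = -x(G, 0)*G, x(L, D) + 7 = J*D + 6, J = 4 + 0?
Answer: 345343/8 ≈ 43168.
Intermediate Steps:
J = 4
x(L, D) = -1 + 4*D (x(L, D) = -7 + (4*D + 6) = -7 + (6 + 4*D) = -1 + 4*D)
K(G) = G (K(G) = -(-1 + 4*0)*G = -(-1 + 0)*G = -(-1)*G = G)
E(R, S) = 1/S
43168 - E(1/(-18 + 45), K(8)) = 43168 - 1/8 = 43168 - 1*⅛ = 43168 - ⅛ = 345343/8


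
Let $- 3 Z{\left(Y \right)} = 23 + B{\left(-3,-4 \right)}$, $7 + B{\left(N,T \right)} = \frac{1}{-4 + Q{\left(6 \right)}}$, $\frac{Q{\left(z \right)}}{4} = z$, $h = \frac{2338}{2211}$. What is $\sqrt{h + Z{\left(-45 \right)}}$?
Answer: $\frac{i \sqrt{2098426935}}{22110} \approx 2.0718 i$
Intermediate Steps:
$h = \frac{2338}{2211}$ ($h = 2338 \cdot \frac{1}{2211} = \frac{2338}{2211} \approx 1.0574$)
$Q{\left(z \right)} = 4 z$
$B{\left(N,T \right)} = - \frac{139}{20}$ ($B{\left(N,T \right)} = -7 + \frac{1}{-4 + 4 \cdot 6} = -7 + \frac{1}{-4 + 24} = -7 + \frac{1}{20} = - \frac{139}{20}$)
$Z{\left(Y \right)} = - \frac{107}{20}$ ($Z{\left(Y \right)} = - \frac{23 - \frac{139}{20}}{3} = \left(- \frac{1}{3}\right) \frac{321}{20} = - \frac{107}{20}$)
$\sqrt{h + Z{\left(-45 \right)}} = \sqrt{\frac{2338}{2211} - \frac{107}{20}} = \sqrt{- \frac{189817}{44220}} = \frac{i \sqrt{2098426935}}{22110}$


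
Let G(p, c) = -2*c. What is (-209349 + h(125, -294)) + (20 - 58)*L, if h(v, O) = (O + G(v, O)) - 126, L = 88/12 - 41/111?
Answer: -23248465/111 ≈ -2.0945e+5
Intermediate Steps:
L = 773/111 (L = 88*(1/12) - 41*1/111 = 22/3 - 41/111 = 773/111 ≈ 6.9640)
h(v, O) = -126 - O (h(v, O) = (O - 2*O) - 126 = -O - 126 = -126 - O)
(-209349 + h(125, -294)) + (20 - 58)*L = (-209349 + (-126 - 1*(-294))) + (20 - 58)*(773/111) = (-209349 + (-126 + 294)) - 38*773/111 = (-209349 + 168) - 29374/111 = -209181 - 29374/111 = -23248465/111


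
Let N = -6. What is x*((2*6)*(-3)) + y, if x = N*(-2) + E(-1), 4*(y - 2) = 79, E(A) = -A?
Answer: -1785/4 ≈ -446.25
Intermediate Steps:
y = 87/4 (y = 2 + (1/4)*79 = 2 + 79/4 = 87/4 ≈ 21.750)
x = 13 (x = -6*(-2) - 1*(-1) = 12 + 1 = 13)
x*((2*6)*(-3)) + y = 13*((2*6)*(-3)) + 87/4 = 13*(12*(-3)) + 87/4 = 13*(-36) + 87/4 = -468 + 87/4 = -1785/4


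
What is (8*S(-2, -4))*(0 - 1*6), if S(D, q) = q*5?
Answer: 960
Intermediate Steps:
S(D, q) = 5*q
(8*S(-2, -4))*(0 - 1*6) = (8*(5*(-4)))*(0 - 1*6) = (8*(-20))*(0 - 6) = -160*(-6) = 960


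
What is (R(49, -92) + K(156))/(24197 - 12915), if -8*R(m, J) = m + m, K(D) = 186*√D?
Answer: -49/45128 + 186*√39/5641 ≈ 0.20483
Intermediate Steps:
R(m, J) = -m/4 (R(m, J) = -(m + m)/8 = -m/4)
(R(49, -92) + K(156))/(24197 - 12915) = (-¼*49 + 186*√156)/(24197 - 12915) = (-49/4 + 186*(2*√39))/11282 = (-49/4 + 372*√39)*(1/11282) = -49/45128 + 186*√39/5641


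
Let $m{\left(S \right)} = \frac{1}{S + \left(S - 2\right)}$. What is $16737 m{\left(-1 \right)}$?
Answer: $- \frac{16737}{4} \approx -4184.3$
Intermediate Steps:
$m{\left(S \right)} = \frac{1}{-2 + 2 S}$ ($m{\left(S \right)} = \frac{1}{S + \left(S - 2\right)} = \frac{1}{S + \left(-2 + S\right)} = \frac{1}{-2 + 2 S}$)
$16737 m{\left(-1 \right)} = 16737 \frac{1}{2 \left(-1 - 1\right)} = 16737 \frac{1}{2 \left(-2\right)} = 16737 \cdot \frac{1}{2} \left(- \frac{1}{2}\right) = 16737 \left(- \frac{1}{4}\right) = - \frac{16737}{4}$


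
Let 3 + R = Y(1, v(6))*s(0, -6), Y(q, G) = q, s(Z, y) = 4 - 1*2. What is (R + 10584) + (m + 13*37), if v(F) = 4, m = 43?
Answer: 11107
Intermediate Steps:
s(Z, y) = 2 (s(Z, y) = 4 - 2 = 2)
R = -1 (R = -3 + 1*2 = -3 + 2 = -1)
(R + 10584) + (m + 13*37) = (-1 + 10584) + (43 + 13*37) = 10583 + (43 + 481) = 10583 + 524 = 11107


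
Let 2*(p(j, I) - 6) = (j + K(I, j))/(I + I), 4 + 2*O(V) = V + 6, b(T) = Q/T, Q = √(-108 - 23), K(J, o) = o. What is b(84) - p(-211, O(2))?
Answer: 187/4 + I*√131/84 ≈ 46.75 + 0.13626*I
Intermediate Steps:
Q = I*√131 (Q = √(-131) = I*√131 ≈ 11.446*I)
b(T) = I*√131/T (b(T) = (I*√131)/T = I*√131/T)
O(V) = 1 + V/2 (O(V) = -2 + (V + 6)/2 = -2 + (6 + V)/2 = -2 + (3 + V/2) = 1 + V/2)
p(j, I) = 6 + j/(2*I) (p(j, I) = 6 + ((j + j)/(I + I))/2 = 6 + ((2*j)/((2*I)))/2 = 6 + ((2*j)*(1/(2*I)))/2 = 6 + (j/I)/2 = 6 + j/(2*I))
b(84) - p(-211, O(2)) = I*√131/84 - (6 + (½)*(-211)/(1 + (½)*2)) = I*√131*(1/84) - (6 + (½)*(-211)/(1 + 1)) = I*√131/84 - (6 + (½)*(-211)/2) = I*√131/84 - (6 + (½)*(-211)*(½)) = I*√131/84 - (6 - 211/4) = I*√131/84 - 1*(-187/4) = I*√131/84 + 187/4 = 187/4 + I*√131/84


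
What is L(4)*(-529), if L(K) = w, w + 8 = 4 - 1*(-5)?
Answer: -529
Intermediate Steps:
w = 1 (w = -8 + (4 - 1*(-5)) = -8 + (4 + 5) = -8 + 9 = 1)
L(K) = 1
L(4)*(-529) = 1*(-529) = -529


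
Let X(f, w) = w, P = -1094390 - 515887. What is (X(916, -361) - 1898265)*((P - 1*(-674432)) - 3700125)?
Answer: 8801973177220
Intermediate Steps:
P = -1610277
(X(916, -361) - 1898265)*((P - 1*(-674432)) - 3700125) = (-361 - 1898265)*((-1610277 - 1*(-674432)) - 3700125) = -1898626*((-1610277 + 674432) - 3700125) = -1898626*(-935845 - 3700125) = -1898626*(-4635970) = 8801973177220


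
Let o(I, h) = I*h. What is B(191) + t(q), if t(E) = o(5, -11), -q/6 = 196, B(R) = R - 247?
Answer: -111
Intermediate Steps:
B(R) = -247 + R
q = -1176 (q = -6*196 = -1176)
t(E) = -55 (t(E) = 5*(-11) = -55)
B(191) + t(q) = (-247 + 191) - 55 = -56 - 55 = -111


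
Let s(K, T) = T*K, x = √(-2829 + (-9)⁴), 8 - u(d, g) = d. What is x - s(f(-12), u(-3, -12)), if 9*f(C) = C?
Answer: 44/3 + 2*√933 ≈ 75.757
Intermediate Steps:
f(C) = C/9
u(d, g) = 8 - d
x = 2*√933 (x = √(-2829 + 6561) = √3732 = 2*√933 ≈ 61.090)
s(K, T) = K*T
x - s(f(-12), u(-3, -12)) = 2*√933 - (⅑)*(-12)*(8 - 1*(-3)) = 2*√933 - (-4)*(8 + 3)/3 = 2*√933 - (-4)*11/3 = 2*√933 - 1*(-44/3) = 2*√933 + 44/3 = 44/3 + 2*√933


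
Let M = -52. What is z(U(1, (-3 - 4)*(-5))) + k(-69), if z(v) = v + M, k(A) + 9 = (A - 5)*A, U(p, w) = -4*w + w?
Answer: 4940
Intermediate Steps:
U(p, w) = -3*w
k(A) = -9 + A*(-5 + A) (k(A) = -9 + (A - 5)*A = -9 + (-5 + A)*A = -9 + A*(-5 + A))
z(v) = -52 + v (z(v) = v - 52 = -52 + v)
z(U(1, (-3 - 4)*(-5))) + k(-69) = (-52 - 3*(-3 - 4)*(-5)) + (-9 + (-69)² - 5*(-69)) = (-52 - (-21)*(-5)) + (-9 + 4761 + 345) = (-52 - 3*35) + 5097 = (-52 - 105) + 5097 = -157 + 5097 = 4940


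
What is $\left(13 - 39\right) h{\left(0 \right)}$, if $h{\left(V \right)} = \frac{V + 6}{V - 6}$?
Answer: $26$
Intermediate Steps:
$h{\left(V \right)} = \frac{6 + V}{-6 + V}$
$\left(13 - 39\right) h{\left(0 \right)} = \left(13 - 39\right) \frac{6 + 0}{-6 + 0} = - 26 \frac{1}{-6} \cdot 6 = - 26 \left(\left(- \frac{1}{6}\right) 6\right) = \left(-26\right) \left(-1\right) = 26$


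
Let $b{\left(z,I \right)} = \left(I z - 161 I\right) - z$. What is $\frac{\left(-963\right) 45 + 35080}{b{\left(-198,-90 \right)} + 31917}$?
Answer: $- \frac{1651}{12885} \approx -0.12813$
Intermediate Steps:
$b{\left(z,I \right)} = - z - 161 I + I z$ ($b{\left(z,I \right)} = \left(- 161 I + I z\right) - z = - z - 161 I + I z$)
$\frac{\left(-963\right) 45 + 35080}{b{\left(-198,-90 \right)} + 31917} = \frac{\left(-963\right) 45 + 35080}{\left(\left(-1\right) \left(-198\right) - -14490 - -17820\right) + 31917} = \frac{-43335 + 35080}{\left(198 + 14490 + 17820\right) + 31917} = - \frac{8255}{32508 + 31917} = - \frac{8255}{64425} = \left(-8255\right) \frac{1}{64425} = - \frac{1651}{12885}$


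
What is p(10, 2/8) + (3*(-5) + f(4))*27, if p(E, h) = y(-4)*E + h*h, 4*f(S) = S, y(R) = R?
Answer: -6687/16 ≈ -417.94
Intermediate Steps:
f(S) = S/4
p(E, h) = h² - 4*E (p(E, h) = -4*E + h*h = -4*E + h² = h² - 4*E)
p(10, 2/8) + (3*(-5) + f(4))*27 = ((2/8)² - 4*10) + (3*(-5) + (¼)*4)*27 = ((2*(⅛))² - 40) + (-15 + 1)*27 = ((¼)² - 40) - 14*27 = (1/16 - 40) - 378 = -639/16 - 378 = -6687/16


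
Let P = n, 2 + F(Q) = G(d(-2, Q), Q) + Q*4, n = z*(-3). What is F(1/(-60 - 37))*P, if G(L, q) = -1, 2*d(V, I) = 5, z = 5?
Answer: 4425/97 ≈ 45.619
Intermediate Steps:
d(V, I) = 5/2 (d(V, I) = (½)*5 = 5/2)
n = -15 (n = 5*(-3) = -15)
F(Q) = -3 + 4*Q (F(Q) = -2 + (-1 + Q*4) = -2 + (-1 + 4*Q) = -3 + 4*Q)
P = -15
F(1/(-60 - 37))*P = (-3 + 4/(-60 - 37))*(-15) = (-3 + 4/(-97))*(-15) = (-3 + 4*(-1/97))*(-15) = (-3 - 4/97)*(-15) = -295/97*(-15) = 4425/97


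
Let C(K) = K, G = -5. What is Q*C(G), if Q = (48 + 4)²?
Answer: -13520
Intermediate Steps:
Q = 2704 (Q = 52² = 2704)
Q*C(G) = 2704*(-5) = -13520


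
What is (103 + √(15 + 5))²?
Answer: 10629 + 412*√5 ≈ 11550.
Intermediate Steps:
(103 + √(15 + 5))² = (103 + √20)² = (103 + 2*√5)²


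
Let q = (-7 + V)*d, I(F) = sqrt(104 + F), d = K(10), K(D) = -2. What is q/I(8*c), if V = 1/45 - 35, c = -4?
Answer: 1889*sqrt(2)/270 ≈ 9.8943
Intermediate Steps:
d = -2
V = -1574/45 (V = 1/45 - 35 = -1574/45 ≈ -34.978)
q = 3778/45 (q = (-7 - 1574/45)*(-2) = -1889/45*(-2) = 3778/45 ≈ 83.956)
q/I(8*c) = 3778/(45*(sqrt(104 + 8*(-4)))) = 3778/(45*(sqrt(104 - 32))) = 3778/(45*(sqrt(72))) = 3778/(45*((6*sqrt(2)))) = 3778*(sqrt(2)/12)/45 = 1889*sqrt(2)/270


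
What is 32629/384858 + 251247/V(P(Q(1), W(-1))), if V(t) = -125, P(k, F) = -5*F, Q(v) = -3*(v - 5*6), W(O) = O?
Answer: -96690339301/48107250 ≈ -2009.9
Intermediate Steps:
Q(v) = 90 - 3*v (Q(v) = -3*(v - 30) = -3*(-30 + v) = 90 - 3*v)
32629/384858 + 251247/V(P(Q(1), W(-1))) = 32629/384858 + 251247/(-125) = 32629*(1/384858) + 251247*(-1/125) = 32629/384858 - 251247/125 = -96690339301/48107250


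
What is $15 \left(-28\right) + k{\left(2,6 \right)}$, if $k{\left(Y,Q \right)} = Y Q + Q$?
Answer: $-402$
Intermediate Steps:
$k{\left(Y,Q \right)} = Q + Q Y$ ($k{\left(Y,Q \right)} = Q Y + Q = Q + Q Y$)
$15 \left(-28\right) + k{\left(2,6 \right)} = 15 \left(-28\right) + 6 \left(1 + 2\right) = -420 + 6 \cdot 3 = -420 + 18 = -402$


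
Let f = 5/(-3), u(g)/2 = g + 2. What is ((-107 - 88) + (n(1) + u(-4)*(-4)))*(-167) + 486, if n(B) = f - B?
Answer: 92473/3 ≈ 30824.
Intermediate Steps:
u(g) = 4 + 2*g (u(g) = 2*(g + 2) = 2*(2 + g) = 4 + 2*g)
f = -5/3 (f = 5*(-⅓) = -5/3 ≈ -1.6667)
n(B) = -5/3 - B
((-107 - 88) + (n(1) + u(-4)*(-4)))*(-167) + 486 = ((-107 - 88) + ((-5/3 - 1*1) + (4 + 2*(-4))*(-4)))*(-167) + 486 = (-195 + ((-5/3 - 1) + (4 - 8)*(-4)))*(-167) + 486 = (-195 + (-8/3 - 4*(-4)))*(-167) + 486 = (-195 + (-8/3 + 16))*(-167) + 486 = (-195 + 40/3)*(-167) + 486 = -545/3*(-167) + 486 = 91015/3 + 486 = 92473/3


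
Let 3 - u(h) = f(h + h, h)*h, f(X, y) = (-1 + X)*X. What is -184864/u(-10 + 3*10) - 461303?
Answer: -14391084827/31197 ≈ -4.6130e+5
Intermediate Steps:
f(X, y) = X*(-1 + X)
u(h) = 3 - 2*h²*(-1 + 2*h) (u(h) = 3 - (h + h)*(-1 + (h + h))*h = 3 - (2*h)*(-1 + 2*h)*h = 3 - 2*h*(-1 + 2*h)*h = 3 - 2*h²*(-1 + 2*h))
-184864/u(-10 + 3*10) - 461303 = -184864/(3 + (-10 + 3*10)²*(2 - 4*(-10 + 3*10))) - 461303 = -184864/(3 + (-10 + 30)²*(2 - 4*(-10 + 30))) - 461303 = -184864/(3 + 20²*(2 - 4*20)) - 461303 = -184864/(3 + 400*(2 - 80)) - 461303 = -184864/(3 + 400*(-78)) - 461303 = -184864/(3 - 31200) - 461303 = -184864/(-31197) - 461303 = -184864*(-1/31197) - 461303 = 184864/31197 - 461303 = -14391084827/31197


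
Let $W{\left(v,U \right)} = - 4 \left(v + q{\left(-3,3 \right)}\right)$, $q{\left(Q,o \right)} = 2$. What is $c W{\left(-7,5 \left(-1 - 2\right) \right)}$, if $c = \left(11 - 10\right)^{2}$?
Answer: $20$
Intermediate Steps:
$W{\left(v,U \right)} = -8 - 4 v$ ($W{\left(v,U \right)} = - 4 \left(v + 2\right) = - 4 \left(2 + v\right) = -8 - 4 v$)
$c = 1$ ($c = 1^{2} = 1$)
$c W{\left(-7,5 \left(-1 - 2\right) \right)} = 1 \left(-8 - -28\right) = 1 \left(-8 + 28\right) = 1 \cdot 20 = 20$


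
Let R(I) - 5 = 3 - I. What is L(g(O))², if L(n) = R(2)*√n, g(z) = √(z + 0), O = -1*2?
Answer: 36*I*√2 ≈ 50.912*I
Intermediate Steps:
O = -2
R(I) = 8 - I (R(I) = 5 + (3 - I) = 8 - I)
g(z) = √z
L(n) = 6*√n (L(n) = (8 - 1*2)*√n = (8 - 2)*√n = 6*√n)
L(g(O))² = (6*√(√(-2)))² = (6*√(I*√2))² = (6*(2^(¼)*√I))² = (6*2^(¼)*√I)² = 36*I*√2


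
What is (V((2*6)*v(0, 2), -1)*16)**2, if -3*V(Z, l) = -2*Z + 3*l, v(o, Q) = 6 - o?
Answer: 614656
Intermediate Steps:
V(Z, l) = -l + 2*Z/3 (V(Z, l) = -(-2*Z + 3*l)/3 = -l + 2*Z/3)
(V((2*6)*v(0, 2), -1)*16)**2 = ((-1*(-1) + 2*((2*6)*(6 - 1*0))/3)*16)**2 = ((1 + 2*(12*(6 + 0))/3)*16)**2 = ((1 + 2*(12*6)/3)*16)**2 = ((1 + (2/3)*72)*16)**2 = ((1 + 48)*16)**2 = (49*16)**2 = 784**2 = 614656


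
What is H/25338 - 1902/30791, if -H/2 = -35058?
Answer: 8580280/3171473 ≈ 2.7055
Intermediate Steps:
H = 70116 (H = -2*(-35058) = 70116)
H/25338 - 1902/30791 = 70116/25338 - 1902/30791 = 70116*(1/25338) - 1902*1/30791 = 11686/4223 - 1902/30791 = 8580280/3171473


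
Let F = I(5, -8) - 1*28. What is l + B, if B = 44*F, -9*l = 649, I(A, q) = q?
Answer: -14905/9 ≈ -1656.1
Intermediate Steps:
l = -649/9 (l = -⅑*649 = -649/9 ≈ -72.111)
F = -36 (F = -8 - 1*28 = -8 - 28 = -36)
B = -1584 (B = 44*(-36) = -1584)
l + B = -649/9 - 1584 = -14905/9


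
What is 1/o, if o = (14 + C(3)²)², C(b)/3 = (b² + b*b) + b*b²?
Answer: 1/332661121 ≈ 3.0061e-9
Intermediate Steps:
C(b) = 3*b³ + 6*b² (C(b) = 3*((b² + b*b) + b*b²) = 3*((b² + b²) + b³) = 3*(2*b² + b³) = 3*(b³ + 2*b²) = 3*b³ + 6*b²)
o = 332661121 (o = (14 + (3*3²*(2 + 3))²)² = (14 + (3*9*5)²)² = (14 + 135²)² = (14 + 18225)² = 18239² = 332661121)
1/o = 1/332661121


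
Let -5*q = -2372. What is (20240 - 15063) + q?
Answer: 28257/5 ≈ 5651.4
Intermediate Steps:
q = 2372/5 (q = -⅕*(-2372) = 2372/5 ≈ 474.40)
(20240 - 15063) + q = (20240 - 15063) + 2372/5 = 5177 + 2372/5 = 28257/5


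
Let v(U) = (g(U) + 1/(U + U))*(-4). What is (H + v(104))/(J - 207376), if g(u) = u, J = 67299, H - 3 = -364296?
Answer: 2709267/1040572 ≈ 2.6036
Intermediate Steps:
H = -364293 (H = 3 - 364296 = -364293)
v(U) = -4*U - 2/U (v(U) = (U + 1/(U + U))*(-4) = (U + 1/(2*U))*(-4) = -4*U - 2/U)
(H + v(104))/(J - 207376) = (-364293 + (-4*104 - 2/104))/(67299 - 207376) = (-364293 + (-416 - 2*1/104))/(-140077) = (-364293 + (-416 - 1/52))*(-1/140077) = (-364293 - 21633/52)*(-1/140077) = -18964869/52*(-1/140077) = 2709267/1040572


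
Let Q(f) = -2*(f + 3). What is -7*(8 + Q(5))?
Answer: 56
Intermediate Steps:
Q(f) = -6 - 2*f (Q(f) = -2*(3 + f) = -6 - 2*f)
-7*(8 + Q(5)) = -7*(8 + (-6 - 2*5)) = -7*(8 + (-6 - 10)) = -7*(8 - 16) = -7*(-8) = 56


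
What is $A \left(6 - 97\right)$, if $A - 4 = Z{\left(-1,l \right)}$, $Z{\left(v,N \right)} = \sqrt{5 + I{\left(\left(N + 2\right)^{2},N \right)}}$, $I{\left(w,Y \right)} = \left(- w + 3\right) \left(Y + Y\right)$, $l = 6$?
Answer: $-364 - 91 i \sqrt{727} \approx -364.0 - 2453.6 i$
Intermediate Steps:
$I{\left(w,Y \right)} = 2 Y \left(3 - w\right)$ ($I{\left(w,Y \right)} = \left(3 - w\right) 2 Y = 2 Y \left(3 - w\right)$)
$Z{\left(v,N \right)} = \sqrt{5 + 2 N \left(3 - \left(2 + N\right)^{2}\right)}$ ($Z{\left(v,N \right)} = \sqrt{5 + 2 N \left(3 - \left(N + 2\right)^{2}\right)} = \sqrt{5 + 2 N \left(3 - \left(2 + N\right)^{2}\right)}$)
$A = 4 + i \sqrt{727}$ ($A = 4 + \sqrt{5 - 12 \left(-3 + \left(2 + 6\right)^{2}\right)} = 4 + \sqrt{5 - 12 \left(-3 + 8^{2}\right)} = 4 + \sqrt{5 - 12 \left(-3 + 64\right)} = 4 + \sqrt{5 - 12 \cdot 61} = 4 + \sqrt{5 - 732} = 4 + \sqrt{-727} = 4 + i \sqrt{727} \approx 4.0 + 26.963 i$)
$A \left(6 - 97\right) = \left(4 + i \sqrt{727}\right) \left(6 - 97\right) = \left(4 + i \sqrt{727}\right) \left(-91\right) = -364 - 91 i \sqrt{727}$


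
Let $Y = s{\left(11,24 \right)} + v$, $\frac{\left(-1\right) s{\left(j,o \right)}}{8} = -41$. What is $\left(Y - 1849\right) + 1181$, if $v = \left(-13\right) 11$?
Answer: $-483$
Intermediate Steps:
$v = -143$
$s{\left(j,o \right)} = 328$ ($s{\left(j,o \right)} = \left(-8\right) \left(-41\right) = 328$)
$Y = 185$ ($Y = 328 - 143 = 185$)
$\left(Y - 1849\right) + 1181 = \left(185 - 1849\right) + 1181 = -1664 + 1181 = -483$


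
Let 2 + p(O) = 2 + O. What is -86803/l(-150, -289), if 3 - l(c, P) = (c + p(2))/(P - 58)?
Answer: -30120641/893 ≈ -33730.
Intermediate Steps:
p(O) = O (p(O) = -2 + (2 + O) = O)
l(c, P) = 3 - (2 + c)/(-58 + P) (l(c, P) = 3 - (c + 2)/(P - 58) = 3 - (2 + c)/(-58 + P))
-86803/l(-150, -289) = -86803*(-58 - 289)/(-176 - 1*(-150) + 3*(-289)) = -86803*(-347/(-176 + 150 - 867)) = -86803/((-1/347*(-893))) = -86803/893/347 = -86803*347/893 = -30120641/893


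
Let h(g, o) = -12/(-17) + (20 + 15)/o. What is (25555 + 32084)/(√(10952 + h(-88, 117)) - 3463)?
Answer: -397012071573/23831036414 - 172917*√4814601467/23831036414 ≈ -17.163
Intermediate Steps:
h(g, o) = 12/17 + 35/o (h(g, o) = -12*(-1/17) + 35/o = 12/17 + 35/o)
(25555 + 32084)/(√(10952 + h(-88, 117)) - 3463) = (25555 + 32084)/(√(10952 + (12/17 + 35/117)) - 3463) = 57639/(√(10952 + (12/17 + 35*(1/117))) - 3463) = 57639/(√(10952 + (12/17 + 35/117)) - 3463) = 57639/(√(10952 + 1999/1989) - 3463) = 57639/(√(21785527/1989) - 3463) = 57639/(√4814601467/663 - 3463) = 57639/(-3463 + √4814601467/663)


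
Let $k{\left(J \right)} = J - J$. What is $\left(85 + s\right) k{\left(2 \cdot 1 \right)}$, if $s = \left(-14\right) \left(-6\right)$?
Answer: $0$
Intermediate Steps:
$s = 84$
$k{\left(J \right)} = 0$
$\left(85 + s\right) k{\left(2 \cdot 1 \right)} = \left(85 + 84\right) 0 = 169 \cdot 0 = 0$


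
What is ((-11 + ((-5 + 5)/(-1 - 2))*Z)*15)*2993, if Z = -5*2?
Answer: -493845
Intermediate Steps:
Z = -10
((-11 + ((-5 + 5)/(-1 - 2))*Z)*15)*2993 = ((-11 + ((-5 + 5)/(-1 - 2))*(-10))*15)*2993 = ((-11 + (0/(-3))*(-10))*15)*2993 = ((-11 + (0*(-⅓))*(-10))*15)*2993 = ((-11 + 0*(-10))*15)*2993 = ((-11 + 0)*15)*2993 = -11*15*2993 = -165*2993 = -493845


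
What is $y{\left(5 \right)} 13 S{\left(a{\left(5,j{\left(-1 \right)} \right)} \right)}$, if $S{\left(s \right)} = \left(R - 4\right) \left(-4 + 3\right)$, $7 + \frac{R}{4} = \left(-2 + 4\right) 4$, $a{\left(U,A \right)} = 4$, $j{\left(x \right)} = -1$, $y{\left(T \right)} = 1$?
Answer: $0$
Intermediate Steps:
$R = 4$ ($R = -28 + 4 \left(-2 + 4\right) 4 = -28 + 4 \cdot 2 \cdot 4 = -28 + 4 \cdot 8 = -28 + 32 = 4$)
$S{\left(s \right)} = 0$ ($S{\left(s \right)} = \left(4 - 4\right) \left(-4 + 3\right) = 0 \left(-1\right) = 0$)
$y{\left(5 \right)} 13 S{\left(a{\left(5,j{\left(-1 \right)} \right)} \right)} = 1 \cdot 13 \cdot 0 = 13 \cdot 0 = 0$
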